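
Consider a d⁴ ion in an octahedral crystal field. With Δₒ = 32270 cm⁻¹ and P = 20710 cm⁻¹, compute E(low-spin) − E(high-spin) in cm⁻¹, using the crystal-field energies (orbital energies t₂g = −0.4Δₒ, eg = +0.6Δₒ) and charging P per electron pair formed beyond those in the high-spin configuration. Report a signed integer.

High-spin d⁴ fills as t₂g³ eg¹ with CFSE 3(−0.4) + 1(+0.6) = -0.6Δₒ = -19362 cm⁻¹.
Low-spin t₂g⁴ eg⁰ gives -1.6Δₒ = -51632 cm⁻¹, but forming 1 extra pair costs 1P = 20710 cm⁻¹, so E(LS) = -51632 + 20710 = -30922 cm⁻¹.
E(LS) − E(HS) = -30922 − (-19362) = -11560 cm⁻¹.

-11560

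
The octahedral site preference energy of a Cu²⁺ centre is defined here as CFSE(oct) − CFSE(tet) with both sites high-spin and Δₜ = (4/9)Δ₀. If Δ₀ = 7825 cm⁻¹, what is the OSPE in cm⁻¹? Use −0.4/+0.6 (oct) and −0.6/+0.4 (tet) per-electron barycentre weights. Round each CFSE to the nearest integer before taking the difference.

Cu is in group 11, so Cu²⁺ is d⁹ (11 − 2 = 9).
Octahedral high-spin t₂g⁶ eg³: CFSE = -0.6 × 7825 = -4695 cm⁻¹.
Tetrahedral: e⁴ t₂⁵, CFSE = 4(−0.6) + 5(+0.4) = -0.4Δₜ = -0.4 × (4/9) × 7825 = -1391 cm⁻¹.
OSPE = CFSE(oct) − CFSE(tet) = -4695 − (-1391) = -3304 cm⁻¹.

-3304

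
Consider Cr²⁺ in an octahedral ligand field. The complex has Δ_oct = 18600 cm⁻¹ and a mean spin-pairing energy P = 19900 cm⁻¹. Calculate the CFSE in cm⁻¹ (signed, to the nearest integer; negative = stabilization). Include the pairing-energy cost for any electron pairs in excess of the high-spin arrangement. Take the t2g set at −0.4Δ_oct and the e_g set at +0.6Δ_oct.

Cr sits in group 6; removing 2 electrons leaves Cr²⁺ with 6 − 2 = 4 d electrons.
Here Δ_oct < P (18600 < 19900), so the high-spin state is favoured.
That gives t2g^3 e_g^1.
Orbital CFSE = -0.6Δ_oct = -0.6 × 18600 = -11160 cm⁻¹.
High-spin has no excess pairs, so no pairing correction applies.

-11160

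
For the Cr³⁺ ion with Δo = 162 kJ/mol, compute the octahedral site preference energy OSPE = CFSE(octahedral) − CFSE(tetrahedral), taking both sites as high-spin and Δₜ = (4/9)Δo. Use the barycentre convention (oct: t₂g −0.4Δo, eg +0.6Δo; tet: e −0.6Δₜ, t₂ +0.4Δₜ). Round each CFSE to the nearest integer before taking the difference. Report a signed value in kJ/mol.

-136

Cr³⁺: group 6, so d-count = 6 − 3 = 3.
Octahedral (high-spin): t₂g³ eg⁰, CFSE = 3(−0.4) + 0(+0.6) = -1.2Δo = -1.2 × 162 = -194 kJ/mol.
In a tetrahedral site the filling is e² t₂¹: CFSE(tet) = -0.8Δₜ = -0.8 × (4/9)(162) = -58 kJ/mol.
OSPE = CFSE(oct) − CFSE(tet) = -194 − (-58) = -136 kJ/mol.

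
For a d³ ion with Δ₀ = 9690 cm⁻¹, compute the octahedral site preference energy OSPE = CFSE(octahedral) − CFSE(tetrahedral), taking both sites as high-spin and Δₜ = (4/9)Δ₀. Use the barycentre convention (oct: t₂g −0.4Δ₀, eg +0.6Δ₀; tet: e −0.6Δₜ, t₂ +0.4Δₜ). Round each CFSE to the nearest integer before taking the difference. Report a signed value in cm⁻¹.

Octahedral (high-spin): t₂g³ eg⁰, CFSE = 3(−0.4) + 0(+0.6) = -1.2Δ₀ = -1.2 × 9690 = -11628 cm⁻¹.
Tetrahedral e² t₂¹ gives -0.8Δₜ = -0.8 × (4/9) × 9690 = -3445 cm⁻¹.
OSPE = CFSE(oct) − CFSE(tet) = -11628 − (-3445) = -8183 cm⁻¹.

-8183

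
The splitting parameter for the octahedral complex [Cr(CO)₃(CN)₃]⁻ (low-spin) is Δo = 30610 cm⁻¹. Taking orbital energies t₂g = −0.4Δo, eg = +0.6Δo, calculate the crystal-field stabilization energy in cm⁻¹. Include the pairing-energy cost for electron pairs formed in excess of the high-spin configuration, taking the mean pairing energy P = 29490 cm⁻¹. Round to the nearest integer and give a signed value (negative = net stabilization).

-19486

Ligand charges: 3×(+0) from CO and 3×(-1) from CN⁻ sum to -3; with overall charge -1, Cr is +2.
Cr sits in group 6; removing 2 electrons leaves Cr²⁺ with 6 − 2 = 4 d electrons.
The d⁴ electrons fill as t₂g⁴ eg⁰.
CFSE(orbital) = 4×(-0.4Δo) + 0×(0.6Δo) = -1.6Δo; with Δo = 30610 cm⁻¹ that is -48976 cm⁻¹.
Relative to high-spin t₂g³ eg¹ (0 paired), the low-spin configuration has 1 additional pair, contributing +1 × 29490 = +29490 cm⁻¹.
Overall CFSE = -48976 + 29490 = -19486 cm⁻¹.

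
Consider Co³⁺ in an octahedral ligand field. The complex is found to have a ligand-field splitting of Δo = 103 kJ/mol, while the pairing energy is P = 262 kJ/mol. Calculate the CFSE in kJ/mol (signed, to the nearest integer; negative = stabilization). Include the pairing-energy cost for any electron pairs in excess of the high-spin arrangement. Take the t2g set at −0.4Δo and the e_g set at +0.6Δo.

-41

Co sits in group 9; removing 3 electrons leaves Co³⁺ with 9 − 3 = 6 d electrons.
Δo < P, so pairing is avoided: the ground state is high-spin.
That gives t2g^4 e_g^2.
Orbital CFSE = -0.4Δo = -0.4 × 103 = -41 kJ/mol.
High-spin has no excess pairs, so no pairing correction applies.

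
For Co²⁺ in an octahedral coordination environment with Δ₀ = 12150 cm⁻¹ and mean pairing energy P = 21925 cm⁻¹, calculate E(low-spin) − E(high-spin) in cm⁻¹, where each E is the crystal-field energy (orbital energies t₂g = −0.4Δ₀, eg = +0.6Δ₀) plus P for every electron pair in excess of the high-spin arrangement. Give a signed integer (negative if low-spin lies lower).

Co is in group 9, so Co²⁺ is d⁷ (9 − 2 = 7).
In the high-spin limit (t₂g⁵ eg²) the orbital term is -0.8Δ₀ = -9720 cm⁻¹, with no excess pairing.
Low-spin: t₂g⁶ eg¹, orbital CFSE = -1.8Δ₀ = -21870 cm⁻¹; plus 1 excess pair × P = +21925 cm⁻¹; total 55 cm⁻¹.
Thus E(LS) − E(HS) = 9775 cm⁻¹.

9775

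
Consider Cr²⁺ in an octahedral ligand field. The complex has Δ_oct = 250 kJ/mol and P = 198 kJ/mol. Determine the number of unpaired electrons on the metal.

Group 6 minus oxidation state +2 gives a d⁴ configuration for Cr²⁺.
Since Δ_oct = 250 kJ/mol > P = 198 kJ/mol, the complex adopts the low-spin configuration.
Configuration: t₂g⁴ eg⁰.
Unpaired electrons: 2.

2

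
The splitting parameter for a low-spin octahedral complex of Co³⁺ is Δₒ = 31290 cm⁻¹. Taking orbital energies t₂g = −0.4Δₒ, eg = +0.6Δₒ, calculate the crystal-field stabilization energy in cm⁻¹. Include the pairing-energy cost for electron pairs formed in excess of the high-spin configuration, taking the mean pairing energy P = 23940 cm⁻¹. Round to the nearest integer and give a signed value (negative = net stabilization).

-27216

Group 9 minus oxidation state +3 gives a d⁶ configuration for Co³⁺.
Electron filling gives t₂g⁶ eg⁰.
Orbital CFSE = 6(-0.4) + 0(0.6) = -2.4Δₒ = -2.4 × 31290 = -75096 cm⁻¹.
Relative to high-spin t₂g⁴ eg² (1 paired), the low-spin configuration has 2 additional pairs, contributing +2 × 23940 = +47880 cm⁻¹.
Overall CFSE = -75096 + 47880 = -27216 cm⁻¹.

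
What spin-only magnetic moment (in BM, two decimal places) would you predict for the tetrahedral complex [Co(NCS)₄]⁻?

4.90 BM

Each NCS⁻ contributes -1; 4 × (-1) = -4. With overall charge -1, Co is in the +3 oxidation state.
Co³⁺: group 9, so d-count = 9 − 3 = 6.
With tetrahedral geometry the complex is necessarily high-spin.
Configuration: e³ t₂³ → 4 unpaired electrons.
μ(spin-only) = √[4(4+2)] = √24 ≈ 4.90 BM.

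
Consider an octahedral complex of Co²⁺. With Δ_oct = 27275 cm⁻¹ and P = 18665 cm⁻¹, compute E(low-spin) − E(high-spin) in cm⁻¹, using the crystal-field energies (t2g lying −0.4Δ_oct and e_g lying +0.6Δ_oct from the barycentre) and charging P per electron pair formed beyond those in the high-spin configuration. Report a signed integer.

Co²⁺: group 9, so d-count = 9 − 2 = 7.
High-spin: t2g^5 e_g^2, CFSE = -0.8Δ_oct = -21820 cm⁻¹.
For low-spin the configuration is t2g^6 e_g^1: orbital energy -1.8 × 27275 = -49095 cm⁻¹, and 1 additional pair relative to high-spin adds 18665 cm⁻¹, giving -30430 cm⁻¹.
E(LS) − E(HS) = -30430 − (-21820) = -8610 cm⁻¹.

-8610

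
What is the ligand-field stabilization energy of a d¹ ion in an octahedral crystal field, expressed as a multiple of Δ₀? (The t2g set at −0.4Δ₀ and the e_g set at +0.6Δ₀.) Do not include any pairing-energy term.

-0.4 Δ₀

For octahedral d¹ the high- and low-spin configurations coincide.
Configuration: t2g^1 e_g^0.
CFSE = 1(-0.4Δ₀) + 0(0.6Δ₀) = -0.4Δ₀ + 0.0Δ₀ = -0.4Δ₀.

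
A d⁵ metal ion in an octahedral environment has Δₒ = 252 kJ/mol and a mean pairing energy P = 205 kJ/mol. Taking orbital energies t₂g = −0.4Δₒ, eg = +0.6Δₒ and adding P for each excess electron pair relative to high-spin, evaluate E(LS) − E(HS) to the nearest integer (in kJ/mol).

-94

In the high-spin limit (t₂g³ eg²) the orbital term is 0.0Δₒ = 0 kJ/mol, with no excess pairing.
Low-spin t₂g⁵ eg⁰ gives -2.0Δₒ = -504 kJ/mol, but forming 2 extra pairs costs 2P = 410 kJ/mol, so E(LS) = -504 + 410 = -94 kJ/mol.
E(LS) − E(HS) = -94 − (0) = -94 kJ/mol.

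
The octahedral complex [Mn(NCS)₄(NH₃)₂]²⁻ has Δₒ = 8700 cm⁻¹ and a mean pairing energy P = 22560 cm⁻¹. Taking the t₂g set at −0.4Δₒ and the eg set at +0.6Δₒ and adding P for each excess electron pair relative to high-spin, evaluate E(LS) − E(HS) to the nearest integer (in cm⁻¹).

Ligand charges: 4×(-1) from NCS⁻ and 2×(+0) from NH₃ sum to -4; with overall charge -2, Mn is +2.
Mn is in group 7, so Mn²⁺ is d⁵ (7 − 2 = 5).
High-spin d⁵ fills as t₂g³ eg² with CFSE 3(−0.4) + 2(+0.6) = 0.0Δₒ = 0 cm⁻¹.
For low-spin the configuration is t₂g⁵ eg⁰: orbital energy -2.0 × 8700 = -17400 cm⁻¹, and 2 additional pairs relative to high-spin add 45120 cm⁻¹, giving 27720 cm⁻¹.
Thus E(LS) − E(HS) = 27720 cm⁻¹.

27720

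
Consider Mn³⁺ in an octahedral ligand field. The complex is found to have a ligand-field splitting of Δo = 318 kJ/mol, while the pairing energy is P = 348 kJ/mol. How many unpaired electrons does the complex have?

4

Mn is in group 7, so Mn³⁺ is d⁴ (7 − 3 = 4).
Δo < P, so pairing is avoided: the ground state is high-spin.
That gives t2g^3 e_g^1.
Unpaired electrons: 4.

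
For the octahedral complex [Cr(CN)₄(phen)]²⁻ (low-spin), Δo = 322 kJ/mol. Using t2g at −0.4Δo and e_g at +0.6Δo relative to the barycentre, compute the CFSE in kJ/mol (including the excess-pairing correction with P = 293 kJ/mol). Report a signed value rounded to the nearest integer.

Ligand charges: 4×(-1) from CN⁻ and 1×(+0) from phen sum to -4; with overall charge -2, Cr is +2.
Cr²⁺: group 6, so d-count = 6 − 2 = 4.
Configuration: t2g^4 e_g^0.
The orbital stabilization is -1.6Δo = -1.6 × 322 = -515 kJ/mol.
High-spin d⁴ would be t2g^3 e_g^1 with 0 pairs; low-spin has 1, so 1 excess pair costs +1P = +293 kJ/mol.
Overall CFSE = -515 + 293 = -222 kJ/mol.

-222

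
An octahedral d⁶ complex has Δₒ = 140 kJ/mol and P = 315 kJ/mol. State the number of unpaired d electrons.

Here Δₒ < P (140 < 315), so the high-spin state is favoured.
Filling d⁶ accordingly: t2g^4 e_g^2.
Unpaired electrons: 4.

4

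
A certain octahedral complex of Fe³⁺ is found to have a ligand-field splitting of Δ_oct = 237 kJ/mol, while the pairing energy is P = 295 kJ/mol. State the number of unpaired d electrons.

5

Fe is in group 8, so Fe³⁺ is d⁵ (8 − 3 = 5).
Here Δ_oct < P (237 < 295), so the high-spin state is favoured.
That gives t2g^3 e_g^2.
Unpaired electrons: 5.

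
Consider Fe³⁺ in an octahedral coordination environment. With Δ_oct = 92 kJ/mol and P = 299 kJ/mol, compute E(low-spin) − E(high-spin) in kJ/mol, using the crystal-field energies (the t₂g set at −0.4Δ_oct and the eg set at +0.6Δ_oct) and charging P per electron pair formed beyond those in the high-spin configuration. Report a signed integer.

Fe³⁺: group 8, so d-count = 8 − 3 = 5.
In the high-spin limit (t₂g³ eg²) the orbital term is 0.0Δ_oct = 0 kJ/mol, with no excess pairing.
For low-spin the configuration is t₂g⁵ eg⁰: orbital energy -2.0 × 92 = -184 kJ/mol, and 2 additional pairs relative to high-spin add 598 kJ/mol, giving 414 kJ/mol.
E(LS) − E(HS) = 414 − (0) = 414 kJ/mol.

414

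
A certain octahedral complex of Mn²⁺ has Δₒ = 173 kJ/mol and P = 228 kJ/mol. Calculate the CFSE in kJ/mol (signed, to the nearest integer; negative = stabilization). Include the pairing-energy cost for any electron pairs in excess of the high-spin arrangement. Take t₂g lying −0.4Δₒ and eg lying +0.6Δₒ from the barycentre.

0

Group 7 minus oxidation state +2 gives a d⁵ configuration for Mn²⁺.
Δₒ < P, so pairing is avoided: the ground state is high-spin.
Configuration: t₂g³ eg².
Orbital CFSE = 0.0Δₒ = 0.0 × 173 = 0 kJ/mol.
High-spin has no excess pairs, so no pairing correction applies.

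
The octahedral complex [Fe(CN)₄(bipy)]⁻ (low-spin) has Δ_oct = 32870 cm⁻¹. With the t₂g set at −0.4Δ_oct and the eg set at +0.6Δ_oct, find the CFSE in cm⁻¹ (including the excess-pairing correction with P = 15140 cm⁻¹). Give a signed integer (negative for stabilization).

-35460

Ligand charges: 4×(-1) from CN⁻ and 1×(+0) from bipy sum to -4; with overall charge -1, Fe is +3.
Group 8 minus oxidation state +3 gives a d⁵ configuration for Fe³⁺.
The d⁵ electrons fill as t₂g⁵ eg⁰.
The orbital stabilization is -2.0Δ_oct = -2.0 × 32870 = -65740 cm⁻¹.
Pairing penalty: 2 pairs vs 0 in the high-spin reference → 2 extra × P = 30280 cm⁻¹.
Overall CFSE = -65740 + 30280 = -35460 cm⁻¹.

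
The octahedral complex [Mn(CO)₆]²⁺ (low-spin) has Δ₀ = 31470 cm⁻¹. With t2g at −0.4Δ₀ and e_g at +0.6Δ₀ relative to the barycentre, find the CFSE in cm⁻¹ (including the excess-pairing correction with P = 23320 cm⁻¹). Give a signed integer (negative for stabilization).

-16300

CO is neutral, so the +2 overall charge sits on Mn: oxidation state +2.
Mn is in group 7, so Mn²⁺ is d⁵ (7 − 2 = 5).
The d⁵ electrons fill as t2g^5 e_g^0.
Orbital CFSE = 5(-0.4) + 0(0.6) = -2.0Δ₀ = -2.0 × 31470 = -62940 cm⁻¹.
Pairing penalty: 2 pairs vs 0 in the high-spin reference → 2 extra × P = 46640 cm⁻¹.
Net CFSE = -62940 + 46640 = -16300 cm⁻¹.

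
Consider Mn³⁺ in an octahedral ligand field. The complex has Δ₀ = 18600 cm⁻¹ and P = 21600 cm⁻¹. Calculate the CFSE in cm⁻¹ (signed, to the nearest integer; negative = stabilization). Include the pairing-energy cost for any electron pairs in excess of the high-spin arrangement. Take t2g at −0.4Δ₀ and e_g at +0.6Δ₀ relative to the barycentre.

Mn sits in group 7; removing 3 electrons leaves Mn³⁺ with 7 − 3 = 4 d electrons.
Since Δ₀ = 18600 cm⁻¹ < P = 21600 cm⁻¹, the complex adopts the high-spin configuration.
Configuration: t2g^3 e_g^1.
Orbital CFSE = -0.6Δ₀ = -0.6 × 18600 = -11160 cm⁻¹.
High-spin has no excess pairs, so no pairing correction applies.

-11160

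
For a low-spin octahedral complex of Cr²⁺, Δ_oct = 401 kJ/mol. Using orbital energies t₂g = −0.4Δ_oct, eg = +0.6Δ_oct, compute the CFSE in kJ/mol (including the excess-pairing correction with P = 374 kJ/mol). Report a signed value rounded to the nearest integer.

Cr²⁺: group 6, so d-count = 6 − 2 = 4.
Configuration: t₂g⁴ eg⁰.
CFSE(orbital) = 4×(-0.4Δ_oct) + 0×(0.6Δ_oct) = -1.6Δ_oct; with Δ_oct = 401 kJ/mol that is -642 kJ/mol.
High-spin d⁴ would be t₂g³ eg¹ with 0 pairs; low-spin has 1, so 1 excess pair costs +1P = +374 kJ/mol.
Combining: -642 + 374 = -268 kJ/mol.

-268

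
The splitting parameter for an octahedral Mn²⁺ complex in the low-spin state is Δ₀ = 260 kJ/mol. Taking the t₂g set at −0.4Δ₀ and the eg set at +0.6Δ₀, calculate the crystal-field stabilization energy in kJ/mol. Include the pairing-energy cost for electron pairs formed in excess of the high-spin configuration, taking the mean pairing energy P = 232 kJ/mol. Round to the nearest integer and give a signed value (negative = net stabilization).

Mn sits in group 7; removing 2 electrons leaves Mn²⁺ with 7 − 2 = 5 d electrons.
The d⁵ electrons fill as t₂g⁵ eg⁰.
Orbital CFSE = 5(-0.4) + 0(0.6) = -2.0Δ₀ = -2.0 × 260 = -520 kJ/mol.
Pairing penalty: 2 pairs vs 0 in the high-spin reference → 2 extra × P = 464 kJ/mol.
Combining: -520 + 464 = -56 kJ/mol.

-56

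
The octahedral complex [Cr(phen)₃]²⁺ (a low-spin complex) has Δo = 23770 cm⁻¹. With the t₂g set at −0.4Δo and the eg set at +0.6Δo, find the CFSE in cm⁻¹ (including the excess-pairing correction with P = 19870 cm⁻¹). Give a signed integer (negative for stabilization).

phen is neutral, so the +2 overall charge sits on Cr: oxidation state +2.
Cr²⁺: group 6, so d-count = 6 − 2 = 4.
The d⁴ electrons fill as t₂g⁴ eg⁰.
CFSE(orbital) = 4×(-0.4Δo) + 0×(0.6Δo) = -1.6Δo; with Δo = 23770 cm⁻¹ that is -38032 cm⁻¹.
High-spin d⁴ would be t₂g³ eg¹ with 0 pairs; low-spin has 1, so 1 excess pair costs +1P = +19870 cm⁻¹.
Overall CFSE = -38032 + 19870 = -18162 cm⁻¹.

-18162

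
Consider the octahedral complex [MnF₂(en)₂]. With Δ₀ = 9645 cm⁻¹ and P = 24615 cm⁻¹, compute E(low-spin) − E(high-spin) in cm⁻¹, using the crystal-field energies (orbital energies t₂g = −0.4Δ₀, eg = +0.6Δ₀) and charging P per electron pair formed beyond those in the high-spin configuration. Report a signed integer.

Ligand charges: 2×(-1) from F⁻ and 2×(+0) from en sum to -2; with overall charge +0, Mn is +2.
Mn²⁺: group 7, so d-count = 7 − 2 = 5.
In the high-spin limit (t₂g³ eg²) the orbital term is 0.0Δ₀ = 0 cm⁻¹, with no excess pairing.
For low-spin the configuration is t₂g⁵ eg⁰: orbital energy -2.0 × 9645 = -19290 cm⁻¹, and 2 additional pairs relative to high-spin add 49230 cm⁻¹, giving 29940 cm⁻¹.
Thus E(LS) − E(HS) = 29940 cm⁻¹.

29940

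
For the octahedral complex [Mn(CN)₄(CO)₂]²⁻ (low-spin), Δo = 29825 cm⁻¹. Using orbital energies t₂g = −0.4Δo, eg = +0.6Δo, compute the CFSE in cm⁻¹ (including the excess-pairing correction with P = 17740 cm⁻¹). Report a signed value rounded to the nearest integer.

-24170

Ligand charges: 4×(-1) from CN⁻ and 2×(+0) from CO sum to -4; with overall charge -2, Mn is +2.
Mn sits in group 7; removing 2 electrons leaves Mn²⁺ with 7 − 2 = 5 d electrons.
The d⁵ electrons fill as t₂g⁵ eg⁰.
CFSE(orbital) = 5×(-0.4Δo) + 0×(0.6Δo) = -2.0Δo; with Δo = 29825 cm⁻¹ that is -59650 cm⁻¹.
High-spin d⁵ would be t₂g³ eg² with 0 pairs; low-spin has 2, so 2 excess pairs cost +2P = +35480 cm⁻¹.
Net CFSE = -59650 + 35480 = -24170 cm⁻¹.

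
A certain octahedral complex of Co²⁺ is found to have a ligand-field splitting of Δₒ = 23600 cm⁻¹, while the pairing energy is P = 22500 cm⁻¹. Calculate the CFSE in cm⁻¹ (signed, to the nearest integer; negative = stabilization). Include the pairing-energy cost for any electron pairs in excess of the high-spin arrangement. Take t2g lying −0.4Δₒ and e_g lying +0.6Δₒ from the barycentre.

Co²⁺: group 9, so d-count = 9 − 2 = 7.
Here Δₒ > P (23600 > 22500), so the low-spin state is favoured.
Configuration: t2g^6 e_g^1.
Orbital CFSE = -1.8Δₒ = -1.8 × 23600 = -42480 cm⁻¹.
Excess pairs vs high-spin: 3 − 2 = 1; pairing cost = +22500 cm⁻¹.
Net CFSE = -42480 + 22500 = -19980 cm⁻¹.

-19980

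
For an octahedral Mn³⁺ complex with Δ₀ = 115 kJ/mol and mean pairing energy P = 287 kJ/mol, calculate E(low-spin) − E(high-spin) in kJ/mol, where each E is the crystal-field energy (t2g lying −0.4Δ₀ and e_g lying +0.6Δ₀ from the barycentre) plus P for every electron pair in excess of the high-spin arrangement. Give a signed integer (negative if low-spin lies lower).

Mn is in group 7, so Mn³⁺ is d⁴ (7 − 3 = 4).
High-spin: t2g^3 e_g^1, CFSE = -0.6Δ₀ = -69 kJ/mol.
Low-spin: t2g^4 e_g^0, orbital CFSE = -1.6Δ₀ = -184 kJ/mol; plus 1 excess pair × P = +287 kJ/mol; total 103 kJ/mol.
Thus E(LS) − E(HS) = 172 kJ/mol.

172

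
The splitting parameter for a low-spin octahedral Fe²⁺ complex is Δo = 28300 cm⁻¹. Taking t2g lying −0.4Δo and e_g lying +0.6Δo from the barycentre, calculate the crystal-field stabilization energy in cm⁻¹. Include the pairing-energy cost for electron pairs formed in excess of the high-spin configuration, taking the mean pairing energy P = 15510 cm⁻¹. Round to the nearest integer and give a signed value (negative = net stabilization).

-36900

Fe²⁺: group 8, so d-count = 8 − 2 = 6.
Configuration: t2g^6 e_g^0.
The orbital stabilization is -2.4Δo = -2.4 × 28300 = -67920 cm⁻¹.
High-spin d⁶ would be t2g^4 e_g^2 with 1 pair; low-spin has 3, so 2 excess pairs cost +2P = +31020 cm⁻¹.
Combining: -67920 + 31020 = -36900 cm⁻¹.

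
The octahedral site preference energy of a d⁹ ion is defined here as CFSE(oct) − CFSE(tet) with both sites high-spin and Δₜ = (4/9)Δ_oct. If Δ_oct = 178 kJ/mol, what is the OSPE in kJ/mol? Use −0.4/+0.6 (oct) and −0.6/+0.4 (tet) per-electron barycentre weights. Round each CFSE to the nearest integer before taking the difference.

-75

Octahedral (high-spin): t₂g⁶ eg³, CFSE = 6(−0.4) + 3(+0.6) = -0.6Δ_oct = -0.6 × 178 = -107 kJ/mol.
Tetrahedral e⁴ t₂⁵ gives -0.4Δₜ = -0.4 × (4/9) × 178 = -32 kJ/mol.
OSPE = CFSE(oct) − CFSE(tet) = -107 − (-32) = -75 kJ/mol.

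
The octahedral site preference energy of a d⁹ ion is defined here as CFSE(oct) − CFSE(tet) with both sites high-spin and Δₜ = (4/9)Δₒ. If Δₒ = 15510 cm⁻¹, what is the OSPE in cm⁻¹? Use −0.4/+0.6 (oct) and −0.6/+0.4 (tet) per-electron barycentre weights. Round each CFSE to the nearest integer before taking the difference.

-6549

Octahedral (high-spin): t₂g⁶ eg³, CFSE = 6(−0.4) + 3(+0.6) = -0.6Δₒ = -0.6 × 15510 = -9306 cm⁻¹.
Tetrahedral: e⁴ t₂⁵, CFSE = 4(−0.6) + 5(+0.4) = -0.4Δₜ = -0.4 × (4/9) × 15510 = -2757 cm⁻¹.
OSPE = CFSE(oct) − CFSE(tet) = -9306 − (-2757) = -6549 cm⁻¹.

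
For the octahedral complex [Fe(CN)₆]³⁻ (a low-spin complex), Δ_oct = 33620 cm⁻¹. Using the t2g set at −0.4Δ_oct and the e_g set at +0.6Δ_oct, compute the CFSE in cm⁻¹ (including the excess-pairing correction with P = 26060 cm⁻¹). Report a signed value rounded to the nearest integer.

Each CN⁻ contributes -1; 6 × (-1) = -6. With overall charge -3, Fe is in the +3 oxidation state.
Fe sits in group 8; removing 3 electrons leaves Fe³⁺ with 8 − 3 = 5 d electrons.
Configuration: t2g^5 e_g^0.
CFSE(orbital) = 5×(-0.4Δ_oct) + 0×(0.6Δ_oct) = -2.0Δ_oct; with Δ_oct = 33620 cm⁻¹ that is -67240 cm⁻¹.
Pairing penalty: 2 pairs vs 0 in the high-spin reference → 2 extra × P = 52120 cm⁻¹.
Overall CFSE = -67240 + 52120 = -15120 cm⁻¹.

-15120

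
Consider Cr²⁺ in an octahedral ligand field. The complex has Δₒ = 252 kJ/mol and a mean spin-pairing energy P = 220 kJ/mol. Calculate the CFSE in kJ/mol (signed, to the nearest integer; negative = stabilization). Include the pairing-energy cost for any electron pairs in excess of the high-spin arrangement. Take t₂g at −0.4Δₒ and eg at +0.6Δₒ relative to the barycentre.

Cr is in group 6, so Cr²⁺ is d⁴ (6 − 2 = 4).
With Δₒ > P the complex is low-spin.
Configuration: t₂g⁴ eg⁰.
Orbital CFSE = -1.6Δₒ = -1.6 × 252 = -403 kJ/mol.
Excess pairs vs high-spin: 1 − 0 = 1; pairing cost = +220 kJ/mol.
Net CFSE = -403 + 220 = -183 kJ/mol.

-183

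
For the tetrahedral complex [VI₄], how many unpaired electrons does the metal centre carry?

1

Each I⁻ contributes -1; 4 × (-1) = -4. With overall charge +0, V is in the +4 oxidation state.
V is in group 5, so V⁴⁺ is d¹ (5 − 4 = 1).
Tetrahedral splitting is small, so the complex is high-spin.
Configuration: e¹ t₂⁰, giving 1 unpaired electron.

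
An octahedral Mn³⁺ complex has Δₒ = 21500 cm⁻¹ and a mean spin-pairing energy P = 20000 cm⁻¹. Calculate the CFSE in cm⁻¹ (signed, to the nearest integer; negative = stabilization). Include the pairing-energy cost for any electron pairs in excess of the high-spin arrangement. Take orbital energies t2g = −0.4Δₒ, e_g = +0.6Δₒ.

Mn is in group 7, so Mn³⁺ is d⁴ (7 − 3 = 4).
Here Δₒ > P (21500 > 20000), so the low-spin state is favoured.
Configuration: t2g^4 e_g^0.
Orbital CFSE = -1.6Δₒ = -1.6 × 21500 = -34400 cm⁻¹.
Excess pairs vs high-spin: 1 − 0 = 1; pairing cost = +20000 cm⁻¹.
Net CFSE = -34400 + 20000 = -14400 cm⁻¹.

-14400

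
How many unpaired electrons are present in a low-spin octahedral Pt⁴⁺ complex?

0

Pt⁴⁺: group 10, so d-count = 10 − 4 = 6.
Configuration: t2g^6 e_g^0, giving 0 unpaired electrons.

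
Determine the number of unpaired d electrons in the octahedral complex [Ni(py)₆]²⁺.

2

py is neutral, so the +2 overall charge sits on Ni: oxidation state +2.
Group 10 minus oxidation state +2 gives a d⁸ configuration for Ni²⁺.
Configuration: t2g^6 e_g^2, giving 2 unpaired electrons.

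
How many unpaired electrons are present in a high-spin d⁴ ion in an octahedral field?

4

Configuration: t2g^3 e_g^1, giving 4 unpaired electrons.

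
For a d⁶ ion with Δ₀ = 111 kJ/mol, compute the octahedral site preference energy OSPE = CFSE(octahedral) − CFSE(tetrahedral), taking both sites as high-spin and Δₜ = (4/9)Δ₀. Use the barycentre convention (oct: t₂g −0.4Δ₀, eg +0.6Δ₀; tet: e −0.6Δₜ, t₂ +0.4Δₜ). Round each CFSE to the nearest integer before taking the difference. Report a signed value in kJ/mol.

-14

In an octahedral site d⁶ (HS) is t₂g⁴ eg², giving CFSE(oct) = -0.4Δ₀ = -44 kJ/mol.
Tetrahedral: e³ t₂³, CFSE = 3(−0.6) + 3(+0.4) = -0.6Δₜ = -0.6 × (4/9) × 111 = -30 kJ/mol.
Subtracting, OSPE = -44 − (-30) = -14 kJ/mol.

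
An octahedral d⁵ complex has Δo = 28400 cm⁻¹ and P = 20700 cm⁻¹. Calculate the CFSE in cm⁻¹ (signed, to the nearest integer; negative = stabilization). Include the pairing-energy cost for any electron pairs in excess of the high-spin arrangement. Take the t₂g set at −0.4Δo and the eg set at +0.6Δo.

-15400

With Δo > P the complex is low-spin.
Configuration: t₂g⁵ eg⁰.
Orbital CFSE = -2.0Δo = -2.0 × 28400 = -56800 cm⁻¹.
Excess pairs vs high-spin: 2 − 0 = 2; pairing cost = +41400 cm⁻¹.
Net CFSE = -56800 + 41400 = -15400 cm⁻¹.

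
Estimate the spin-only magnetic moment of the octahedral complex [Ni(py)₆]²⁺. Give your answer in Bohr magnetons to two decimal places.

py is neutral, so the +2 overall charge sits on Ni: oxidation state +2.
Ni is in group 10, so Ni²⁺ is d⁸ (10 − 2 = 8).
For octahedral d⁸ the high- and low-spin configurations coincide.
Configuration: t2g^6 e_g^2 → 2 unpaired electrons.
μ(spin-only) = √[2(2+2)] = √8 ≈ 2.83 Bohr magnetons.

2.83 Bohr magnetons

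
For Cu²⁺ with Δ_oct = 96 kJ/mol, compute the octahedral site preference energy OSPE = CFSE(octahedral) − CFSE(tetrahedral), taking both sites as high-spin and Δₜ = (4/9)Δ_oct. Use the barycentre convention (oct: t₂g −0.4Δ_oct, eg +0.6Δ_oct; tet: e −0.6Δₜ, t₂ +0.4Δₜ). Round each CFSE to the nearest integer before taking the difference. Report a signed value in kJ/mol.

-41

Group 11 minus oxidation state +2 gives a d⁹ configuration for Cu²⁺.
In an octahedral site d⁹ (HS) is t2g^6 e_g^3, giving CFSE(oct) = -0.6Δ_oct = -58 kJ/mol.
Tetrahedral: e^4 t2^5, CFSE = 4(−0.6) + 5(+0.4) = -0.4Δₜ = -0.4 × (4/9) × 96 = -17 kJ/mol.
OSPE = CFSE(oct) − CFSE(tet) = -58 − (-17) = -41 kJ/mol.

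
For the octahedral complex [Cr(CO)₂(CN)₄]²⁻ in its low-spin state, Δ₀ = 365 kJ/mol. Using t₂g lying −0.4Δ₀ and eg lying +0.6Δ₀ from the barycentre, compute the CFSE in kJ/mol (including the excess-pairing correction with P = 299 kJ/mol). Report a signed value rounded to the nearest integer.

-285

Ligand charges: 2×(+0) from CO and 4×(-1) from CN⁻ sum to -4; with overall charge -2, Cr is +2.
Cr sits in group 6; removing 2 electrons leaves Cr²⁺ with 6 − 2 = 4 d electrons.
The d⁴ electrons fill as t₂g⁴ eg⁰.
The orbital stabilization is -1.6Δ₀ = -1.6 × 365 = -584 kJ/mol.
Pairing penalty: 1 pair vs 0 in the high-spin reference → 1 extra × P = 299 kJ/mol.
Combining: -584 + 299 = -285 kJ/mol.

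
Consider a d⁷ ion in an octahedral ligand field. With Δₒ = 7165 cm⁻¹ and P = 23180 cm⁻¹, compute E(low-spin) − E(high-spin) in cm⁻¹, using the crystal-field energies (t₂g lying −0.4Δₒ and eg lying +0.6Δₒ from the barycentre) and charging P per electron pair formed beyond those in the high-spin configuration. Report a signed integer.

High-spin: t₂g⁵ eg², CFSE = -0.8Δₒ = -5732 cm⁻¹.
Low-spin t₂g⁶ eg¹ gives -1.8Δₒ = -12897 cm⁻¹, but forming 1 extra pair costs 1P = 23180 cm⁻¹, so E(LS) = -12897 + 23180 = 10283 cm⁻¹.
The difference is 10283 − (-5732) = 16015 cm⁻¹, so high-spin lies lower.

16015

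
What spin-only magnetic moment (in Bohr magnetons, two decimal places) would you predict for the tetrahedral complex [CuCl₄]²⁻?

Each Cl⁻ contributes -1; 4 × (-1) = -4. With overall charge -2, Cu is in the +2 oxidation state.
Cu is in group 11, so Cu²⁺ is d⁹ (11 − 2 = 9).
Tetrahedral splitting is small, so the complex is high-spin.
Configuration: e⁴ t₂⁵ → 1 unpaired electron.
μ(spin-only) = √[1(1+2)] = √3 ≈ 1.73 Bohr magnetons.

1.73 Bohr magnetons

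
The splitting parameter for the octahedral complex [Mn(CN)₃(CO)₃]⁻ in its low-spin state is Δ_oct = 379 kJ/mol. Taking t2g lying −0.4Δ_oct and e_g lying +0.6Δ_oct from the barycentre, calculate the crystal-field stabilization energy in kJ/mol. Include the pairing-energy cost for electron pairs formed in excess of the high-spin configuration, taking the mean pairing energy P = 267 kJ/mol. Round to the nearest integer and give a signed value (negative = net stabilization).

Ligand charges: 3×(-1) from CN⁻ and 3×(+0) from CO sum to -3; with overall charge -1, Mn is +2.
Mn sits in group 7; removing 2 electrons leaves Mn²⁺ with 7 − 2 = 5 d electrons.
Configuration: t2g^5 e_g^0.
CFSE(orbital) = 5×(-0.4Δ_oct) + 0×(0.6Δ_oct) = -2.0Δ_oct; with Δ_oct = 379 kJ/mol that is -758 kJ/mol.
High-spin d⁵ would be t2g^3 e_g^2 with 0 pairs; low-spin has 2, so 2 excess pairs cost +2P = +534 kJ/mol.
Net CFSE = -758 + 534 = -224 kJ/mol.

-224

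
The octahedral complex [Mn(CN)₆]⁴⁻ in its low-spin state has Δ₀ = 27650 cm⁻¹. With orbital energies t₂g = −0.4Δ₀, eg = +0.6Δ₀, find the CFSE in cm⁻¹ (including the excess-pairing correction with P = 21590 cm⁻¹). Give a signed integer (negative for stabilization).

-12120

Each CN⁻ contributes -1; 6 × (-1) = -6. With overall charge -4, Mn is in the +2 oxidation state.
Group 7 minus oxidation state +2 gives a d⁵ configuration for Mn²⁺.
The d⁵ electrons fill as t₂g⁵ eg⁰.
The orbital stabilization is -2.0Δ₀ = -2.0 × 27650 = -55300 cm⁻¹.
High-spin d⁵ would be t₂g³ eg² with 0 pairs; low-spin has 2, so 2 excess pairs cost +2P = +43180 cm⁻¹.
Net CFSE = -55300 + 43180 = -12120 cm⁻¹.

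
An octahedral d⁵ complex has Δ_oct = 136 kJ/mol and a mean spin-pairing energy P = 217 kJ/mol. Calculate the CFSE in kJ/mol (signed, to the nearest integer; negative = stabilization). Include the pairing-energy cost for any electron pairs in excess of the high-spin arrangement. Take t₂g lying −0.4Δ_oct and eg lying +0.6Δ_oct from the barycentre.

0

With Δ_oct < P the complex is high-spin.
Configuration: t₂g³ eg².
Orbital CFSE = 0.0Δ_oct = 0.0 × 136 = 0 kJ/mol.
High-spin has no excess pairs, so no pairing correction applies.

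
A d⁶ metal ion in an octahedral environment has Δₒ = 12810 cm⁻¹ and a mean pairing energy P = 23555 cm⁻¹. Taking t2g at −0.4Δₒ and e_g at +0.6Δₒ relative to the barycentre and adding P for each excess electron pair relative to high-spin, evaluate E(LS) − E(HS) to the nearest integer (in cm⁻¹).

High-spin: t2g^4 e_g^2, CFSE = -0.4Δₒ = -5124 cm⁻¹.
Low-spin t2g^6 e_g^0 gives -2.4Δₒ = -30744 cm⁻¹, but forming 2 extra pairs costs 2P = 47110 cm⁻¹, so E(LS) = -30744 + 47110 = 16366 cm⁻¹.
Thus E(LS) − E(HS) = 21490 cm⁻¹.

21490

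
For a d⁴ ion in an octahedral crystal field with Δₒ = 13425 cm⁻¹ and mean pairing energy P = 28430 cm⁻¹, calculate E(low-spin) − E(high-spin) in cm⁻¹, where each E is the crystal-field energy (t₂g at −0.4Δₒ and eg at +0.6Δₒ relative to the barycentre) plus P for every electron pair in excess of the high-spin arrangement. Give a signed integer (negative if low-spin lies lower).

High-spin: t₂g³ eg¹, CFSE = -0.6Δₒ = -8055 cm⁻¹.
Low-spin: t₂g⁴ eg⁰, orbital CFSE = -1.6Δₒ = -21480 cm⁻¹; plus 1 excess pair × P = +28430 cm⁻¹; total 6950 cm⁻¹.
The difference is 6950 − (-8055) = 15005 cm⁻¹, so high-spin lies lower.

15005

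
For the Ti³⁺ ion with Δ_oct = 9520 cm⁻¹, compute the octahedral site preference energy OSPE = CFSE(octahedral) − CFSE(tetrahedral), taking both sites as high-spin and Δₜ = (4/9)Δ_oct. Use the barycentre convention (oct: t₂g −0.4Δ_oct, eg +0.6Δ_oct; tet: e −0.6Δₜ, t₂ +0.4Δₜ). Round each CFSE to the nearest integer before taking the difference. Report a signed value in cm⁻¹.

Group 4 minus oxidation state +3 gives a d¹ configuration for Ti³⁺.
Octahedral (high-spin): t₂g¹ eg⁰, CFSE = 1(−0.4) + 0(+0.6) = -0.4Δ_oct = -0.4 × 9520 = -3808 cm⁻¹.
Tetrahedral: e¹ t₂⁰, CFSE = 1(−0.6) + 0(+0.4) = -0.6Δₜ = -0.6 × (4/9) × 9520 = -2539 cm⁻¹.
OSPE = CFSE(oct) − CFSE(tet) = -3808 − (-2539) = -1269 cm⁻¹.

-1269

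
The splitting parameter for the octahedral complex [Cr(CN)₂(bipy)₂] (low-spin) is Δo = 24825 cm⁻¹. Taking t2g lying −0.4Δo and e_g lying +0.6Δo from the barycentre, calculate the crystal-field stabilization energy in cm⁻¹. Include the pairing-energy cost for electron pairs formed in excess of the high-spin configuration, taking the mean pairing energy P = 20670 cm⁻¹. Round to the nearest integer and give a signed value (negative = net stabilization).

-19050

Ligand charges: 2×(-1) from CN⁻ and 2×(+0) from bipy sum to -2; with overall charge +0, Cr is +2.
Group 6 minus oxidation state +2 gives a d⁴ configuration for Cr²⁺.
Electron filling gives t2g^4 e_g^0.
Orbital CFSE = 4(-0.4) + 0(0.6) = -1.6Δo = -1.6 × 24825 = -39720 cm⁻¹.
High-spin d⁴ would be t2g^3 e_g^1 with 0 pairs; low-spin has 1, so 1 excess pair costs +1P = +20670 cm⁻¹.
Net CFSE = -39720 + 20670 = -19050 cm⁻¹.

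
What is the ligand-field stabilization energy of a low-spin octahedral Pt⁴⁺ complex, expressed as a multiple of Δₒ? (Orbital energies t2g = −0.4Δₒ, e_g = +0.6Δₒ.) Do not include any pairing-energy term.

-2.4 Δₒ

Pt⁴⁺: group 10, so d-count = 10 − 4 = 6.
Configuration: t2g^6 e_g^0.
CFSE = 6(-0.4Δₒ) + 0(0.6Δₒ) = -2.4Δₒ + 0.0Δₒ = -2.4Δₒ.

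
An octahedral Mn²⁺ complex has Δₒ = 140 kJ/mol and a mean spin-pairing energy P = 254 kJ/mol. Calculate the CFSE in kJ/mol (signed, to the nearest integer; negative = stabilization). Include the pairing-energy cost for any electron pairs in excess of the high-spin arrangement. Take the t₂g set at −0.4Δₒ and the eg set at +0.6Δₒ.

Mn is in group 7, so Mn²⁺ is d⁵ (7 − 2 = 5).
Δₒ < P, so pairing is avoided: the ground state is high-spin.
Filling d⁵ accordingly: t₂g³ eg².
Orbital CFSE = 0.0Δₒ = 0.0 × 140 = 0 kJ/mol.
High-spin has no excess pairs, so no pairing correction applies.

0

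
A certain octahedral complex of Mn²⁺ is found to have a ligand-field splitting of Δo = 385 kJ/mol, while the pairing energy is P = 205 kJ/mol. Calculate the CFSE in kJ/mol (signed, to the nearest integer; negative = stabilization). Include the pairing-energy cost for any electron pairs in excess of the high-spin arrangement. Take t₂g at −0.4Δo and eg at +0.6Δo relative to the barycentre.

-360

Mn²⁺: group 7, so d-count = 7 − 2 = 5.
Since Δo = 385 kJ/mol > P = 205 kJ/mol, the complex adopts the low-spin configuration.
That gives t₂g⁵ eg⁰.
Orbital CFSE = -2.0Δo = -2.0 × 385 = -770 kJ/mol.
Excess pairs vs high-spin: 2 − 0 = 2; pairing cost = +410 kJ/mol.
Net CFSE = -770 + 410 = -360 kJ/mol.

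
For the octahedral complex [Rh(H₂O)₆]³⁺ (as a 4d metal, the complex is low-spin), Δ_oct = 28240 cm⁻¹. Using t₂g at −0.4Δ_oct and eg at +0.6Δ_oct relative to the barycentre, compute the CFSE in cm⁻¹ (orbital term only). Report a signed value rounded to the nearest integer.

H₂O is neutral, so the +3 overall charge sits on Rh: oxidation state +3.
Rh is in group 9, so Rh³⁺ is d⁶ (9 − 3 = 6).
Electron filling gives t₂g⁶ eg⁰.
Orbital CFSE = 6(-0.4) + 0(0.6) = -2.4Δ_oct = -2.4 × 28240 = -67776 cm⁻¹.

-67776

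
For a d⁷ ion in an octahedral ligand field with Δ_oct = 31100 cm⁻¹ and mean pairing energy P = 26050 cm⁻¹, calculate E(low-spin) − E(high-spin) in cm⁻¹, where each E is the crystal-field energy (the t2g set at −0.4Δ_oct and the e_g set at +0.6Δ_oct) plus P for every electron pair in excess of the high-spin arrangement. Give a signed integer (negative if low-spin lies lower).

High-spin d⁷ fills as t2g^5 e_g^2 with CFSE 5(−0.4) + 2(+0.6) = -0.8Δ_oct = -24880 cm⁻¹.
Low-spin: t2g^6 e_g^1, orbital CFSE = -1.8Δ_oct = -55980 cm⁻¹; plus 1 excess pair × P = +26050 cm⁻¹; total -29930 cm⁻¹.
The difference is -29930 − (-24880) = -5050 cm⁻¹, so low-spin lies lower.

-5050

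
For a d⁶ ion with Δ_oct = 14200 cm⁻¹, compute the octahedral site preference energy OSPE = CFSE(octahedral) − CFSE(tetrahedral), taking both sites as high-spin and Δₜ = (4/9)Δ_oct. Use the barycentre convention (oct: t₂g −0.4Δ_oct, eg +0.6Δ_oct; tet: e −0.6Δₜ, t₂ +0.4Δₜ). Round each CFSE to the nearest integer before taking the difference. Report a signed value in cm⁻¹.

-1893

In an octahedral site d⁶ (HS) is t₂g⁴ eg², giving CFSE(oct) = -0.4Δ_oct = -5680 cm⁻¹.
In a tetrahedral site the filling is e³ t₂³: CFSE(tet) = -0.6Δₜ = -0.6 × (4/9)(14200) = -3787 cm⁻¹.
OSPE = -5680 − (-3787) = -1893 cm⁻¹.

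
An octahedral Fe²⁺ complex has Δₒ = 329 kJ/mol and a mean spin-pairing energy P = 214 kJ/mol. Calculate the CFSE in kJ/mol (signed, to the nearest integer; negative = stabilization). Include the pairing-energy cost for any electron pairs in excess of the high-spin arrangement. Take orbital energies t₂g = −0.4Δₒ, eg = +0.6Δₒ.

Fe sits in group 8; removing 2 electrons leaves Fe²⁺ with 8 − 2 = 6 d electrons.
Δₒ > P, so pairing is preferred: the ground state is low-spin.
Configuration: t₂g⁶ eg⁰.
Orbital CFSE = -2.4Δₒ = -2.4 × 329 = -790 kJ/mol.
Excess pairs vs high-spin: 3 − 1 = 2; pairing cost = +428 kJ/mol.
Net CFSE = -790 + 428 = -362 kJ/mol.

-362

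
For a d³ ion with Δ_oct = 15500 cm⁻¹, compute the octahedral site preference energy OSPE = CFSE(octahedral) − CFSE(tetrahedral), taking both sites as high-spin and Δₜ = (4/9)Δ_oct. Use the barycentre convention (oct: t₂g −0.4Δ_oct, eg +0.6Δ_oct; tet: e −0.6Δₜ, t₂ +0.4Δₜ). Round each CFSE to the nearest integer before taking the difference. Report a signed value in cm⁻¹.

Octahedral high-spin t₂g³ eg⁰: CFSE = -1.2 × 15500 = -18600 cm⁻¹.
Tetrahedral: e² t₂¹, CFSE = 2(−0.6) + 1(+0.4) = -0.8Δₜ = -0.8 × (4/9) × 15500 = -5511 cm⁻¹.
OSPE = -18600 − (-5511) = -13089 cm⁻¹.

-13089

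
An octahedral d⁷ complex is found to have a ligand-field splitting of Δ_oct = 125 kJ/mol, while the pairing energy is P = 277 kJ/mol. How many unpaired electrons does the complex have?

3

Δ_oct < P, so pairing is avoided: the ground state is high-spin.
Filling d⁷ accordingly: t₂g⁵ eg².
Unpaired electrons: 3.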